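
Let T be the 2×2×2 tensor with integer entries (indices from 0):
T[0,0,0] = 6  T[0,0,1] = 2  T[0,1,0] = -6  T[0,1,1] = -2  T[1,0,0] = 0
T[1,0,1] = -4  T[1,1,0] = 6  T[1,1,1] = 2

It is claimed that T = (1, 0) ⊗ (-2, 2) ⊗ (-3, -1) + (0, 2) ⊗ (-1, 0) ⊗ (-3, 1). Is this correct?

Reconstruct entry (1,0,0) from the claimed factors: Σₗ aₗ[1]bₗ[0]cₗ[0] = (0)·(-2)·(-3) + (2)·(-1)·(-3) = 6, but T[1,0,0] = 0. The claim is false.

No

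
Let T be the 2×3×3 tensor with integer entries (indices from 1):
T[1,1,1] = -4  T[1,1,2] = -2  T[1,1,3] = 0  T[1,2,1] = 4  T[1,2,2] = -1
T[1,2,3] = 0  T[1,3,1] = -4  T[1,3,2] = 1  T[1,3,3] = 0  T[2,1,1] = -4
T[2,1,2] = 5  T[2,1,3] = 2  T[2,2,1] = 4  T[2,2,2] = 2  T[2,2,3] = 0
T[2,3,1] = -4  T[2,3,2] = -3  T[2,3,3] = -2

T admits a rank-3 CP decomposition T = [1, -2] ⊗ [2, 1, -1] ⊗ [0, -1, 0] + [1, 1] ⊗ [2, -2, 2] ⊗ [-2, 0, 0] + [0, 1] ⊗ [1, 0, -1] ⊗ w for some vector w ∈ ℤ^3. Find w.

Subtract the known terms from T to get the rank-1 residual R = [0, 1] ⊗ [1, 0, -1] ⊗ w, so R[i,j,k] = a[i]·b[j]·w[k]. Pick indices with nonzero a[2]·b[1] = (1)·(1) = 1. Only the fibre through (2,1,·) is needed: R[2,1,:] = T[2,1,:] − Σₗ aₗ[2]bₗ[1]cₗ = [-4, 5, 2] − (-2)·(2)·[0, -1, 0] − (1)·(2)·[-2, 0, 0] = [0, 1, 2]. Then w[k] = R[2,1,k] / 1 for each k, giving w = [0, 1, 2] / 1 = [0, 1, 2].

w = [0, 1, 2]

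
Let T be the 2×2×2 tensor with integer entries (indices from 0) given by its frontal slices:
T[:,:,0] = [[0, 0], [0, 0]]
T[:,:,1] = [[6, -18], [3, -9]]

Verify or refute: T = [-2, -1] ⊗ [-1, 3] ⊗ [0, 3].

Yes

Reconstruct entrywise from the claimed factors. For example, T[0,1,0] = 0 and Σₗ aₗ[0]bₗ[1]cₗ[0] = (-2)·(3)·(0) = 0; checking all 8 entries, every one matches. The claim holds.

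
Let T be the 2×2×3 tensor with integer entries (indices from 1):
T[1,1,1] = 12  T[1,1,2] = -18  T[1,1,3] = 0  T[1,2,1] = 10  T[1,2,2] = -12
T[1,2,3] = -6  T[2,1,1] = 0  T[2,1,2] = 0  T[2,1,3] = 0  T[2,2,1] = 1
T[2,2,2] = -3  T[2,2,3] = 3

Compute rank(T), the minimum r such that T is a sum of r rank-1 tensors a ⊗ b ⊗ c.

2

Lower bound: in the mode-2 unfolding of T (rows indexed by j, columns by (i,k)) the 2×2 minor on rows j ∈ {1, 2}, columns (i,k) ∈ {(1,1), (1,2)} is det [[12, -18], [10, -12]] = 36 ≠ 0, so that unfolding has rank ≥ 2 and hence rank(T) ≥ 2 (CP rank is at least every unfolding rank, though it can be larger).
Upper bound: with S_k = T[:,:,k], the two rank-1 terms a₁b₁ᵀ, a₂b₂ᵀ are the rank-1 members of the pencil x·S₁ + y·S₂.
det(x·S₁ + y·S₂) is 12·x² − 54·xy + 54·y² = 6·(2·x − 3·y)(x − 3·y), vanishing at (x:y) = (3:2) and (3:1).
M₁ = 3·S₁ + 2·S₂ = [[0, 6], [0, -3]] = 3·[2, -1][0, 1]ᵀ and M₂ = 3·S₁ + S₂ = [[18, 18], [0, 0]] = 18·[1, 0][1, 1]ᵀ, so take a₁ = [2, -1], b₁ = [0, 1], a₂ = [1, 0], b₂ = [1, 1].
Each slice is an integer combination of E₁ = a₁b₁ᵀ and E₂ = a₂b₂ᵀ: S₁ = −E₁ + 12·E₂, S₂ = 3·E₁ − 18·E₂, S₃ = −3·E₁; reading off coefficients, c₁ = [-1, 3, -3] and c₂ = [12, -18, 0].
Hence T = [2, -1] ⊗ [0, 1] ⊗ [-1, 3, -3] + [1, 0] ⊗ [1, 1] ⊗ [12, -18, 0], so rank(T) ≤ 2.
These bounds meet, so rank(T) = 2.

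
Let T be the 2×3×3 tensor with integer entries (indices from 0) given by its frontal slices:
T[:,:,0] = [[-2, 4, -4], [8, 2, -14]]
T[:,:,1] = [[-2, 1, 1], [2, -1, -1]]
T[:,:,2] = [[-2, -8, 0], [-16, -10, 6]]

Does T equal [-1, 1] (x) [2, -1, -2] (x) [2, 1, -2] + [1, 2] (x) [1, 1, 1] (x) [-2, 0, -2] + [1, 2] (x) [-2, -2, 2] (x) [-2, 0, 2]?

Reconstruct entry (0,2,0) from the claimed factors: Σₗ aₗ[0]bₗ[2]cₗ[0] = (-1)·(-2)·(2) + (1)·(1)·(-2) + (1)·(2)·(-2) = -2, but T[0,2,0] = -4. The claim is false.

No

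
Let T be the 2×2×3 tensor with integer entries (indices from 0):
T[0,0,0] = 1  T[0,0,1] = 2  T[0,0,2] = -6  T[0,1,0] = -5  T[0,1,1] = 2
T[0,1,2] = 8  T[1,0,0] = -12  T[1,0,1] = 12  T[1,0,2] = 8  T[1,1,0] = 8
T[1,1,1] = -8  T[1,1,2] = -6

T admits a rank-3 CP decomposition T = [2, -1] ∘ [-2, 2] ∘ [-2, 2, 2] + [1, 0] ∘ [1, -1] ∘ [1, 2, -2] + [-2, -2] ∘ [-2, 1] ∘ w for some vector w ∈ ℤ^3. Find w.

w = [-2, 2, 1]

Subtract the known terms from T to get the rank-1 residual R = [-2, -2] ∘ [-2, 1] ∘ w, so R[i,j,k] = a[i]·b[j]·w[k]. Pick indices with nonzero a[0]·b[0] = (-2)·(-2) = 4. Only the fibre through (0,0,·) is needed: R[0,0,:] = T[0,0,:] − Σₗ aₗ[0]bₗ[0]cₗ = [1, 2, -6] − (2)·(-2)·[-2, 2, 2] − (1)·(1)·[1, 2, -2] = [-8, 8, 4]. Then w[k] = R[0,0,k] / 4 for each k, giving w = [-8, 8, 4] / 4 = [-2, 2, 1].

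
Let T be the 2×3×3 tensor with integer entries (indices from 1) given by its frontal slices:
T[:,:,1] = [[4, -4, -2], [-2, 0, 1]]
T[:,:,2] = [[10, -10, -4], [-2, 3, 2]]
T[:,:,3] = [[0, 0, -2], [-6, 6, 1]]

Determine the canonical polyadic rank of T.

3

Lower bound: the mode-2 unfolding of T (rows indexed by j, columns by (i,k) = (1,1), (1,2), (1,3), (2,1), (2,2), (2,3)) is [[4, 10, 0, -2, -2, -6], [-4, -10, 0, 0, 3, 6], [-2, -4, -2, 1, 2, 1]].
There the 3×3 minor on rows j ∈ {1, 2, 3}, columns (i,k) ∈ {(1,1), (1,2), (2,1)} is det [[4, 10, -2], [-4, -10, 0], [-2, -4, 1]] = 8 ≠ 0, so this unfolding has rank ≥ 3; CP rank is at least every unfolding rank, so rank(T) ≥ 3. (Flattening ranks never certify an upper bound on CP rank; for that we must actually write T with 3 rank-1 terms.)
Upper bound: T is a sum of 3 rank-1 terms, T = (0, 1) (x) (0, 1, 0) (x) (-2, 1, 0) + (1, 1) (x) (1, -1, 0) (x) (0, 2, -4) + (2, -1) (x) (2, -2, -1) (x) (1, 2, 1) (one valid choice — decompositions are not unique — normalised so each a, b is primitive with positive first nonzero entry; check it by expanding all entries), so rank(T) ≤ 3.
These bounds meet, so rank(T) = 3.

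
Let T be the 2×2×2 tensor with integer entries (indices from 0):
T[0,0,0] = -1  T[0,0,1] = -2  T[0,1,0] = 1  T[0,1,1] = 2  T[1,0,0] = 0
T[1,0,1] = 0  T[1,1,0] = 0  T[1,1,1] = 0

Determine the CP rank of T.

1

Lower bound: T ≠ 0 (e.g. T[0,0,0] = -1), so rank(T) ≥ 1.
Upper bound: if T = a ⊗ b ⊗ c then every fibre of T is a multiple of the corresponding factor, so read the factors off the fibres through the nonzero entry T[0,0,0] = -1.
The mode-1 fibre T[:,0,0] = [-1, 0] gives a = [1, 0] (primitive direction); the mode-2 fibre T[0,:,0] = [-1, 1] gives b = [1, -1]; then c[k] = T[0,0,k] / (a[0]·b[0]) = [-1, -2] / 1 = [-1, -2].
Expanding [1, 0] ⊗ [1, -1] ⊗ [-1, -2] reproduces all 8 entries of T, so T = [1, 0] ⊗ [1, -1] ⊗ [-1, -2] and rank(T) ≤ 1.
These bounds meet, so rank(T) = 1.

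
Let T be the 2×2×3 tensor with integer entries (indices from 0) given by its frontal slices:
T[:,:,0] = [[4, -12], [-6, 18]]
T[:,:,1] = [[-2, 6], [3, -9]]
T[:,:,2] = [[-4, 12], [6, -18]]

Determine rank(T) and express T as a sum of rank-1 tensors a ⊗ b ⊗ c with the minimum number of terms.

Lower bound: T ≠ 0 (e.g. T[0,0,0] = 4), so rank(T) ≥ 1.
Upper bound: the mode-1 fibre T[:,0,0] = [4, -6] gives a = [2, -3] (primitive direction); the mode-2 fibre T[0,:,0] = [4, -12] gives b = [1, -3]; then c[k] = T[0,0,k] / (a[0]·b[0]) = [4, -2, -4] / 2 = [2, -1, -2].
Expanding [2, -3] ⊗ [1, -3] ⊗ [2, -1, -2] reproduces all 12 entries of T, so T = [2, -3] ⊗ [1, -3] ⊗ [2, -1, -2] and rank(T) ≤ 1.
These bounds meet, so rank(T) = 1.

rank(T) = 1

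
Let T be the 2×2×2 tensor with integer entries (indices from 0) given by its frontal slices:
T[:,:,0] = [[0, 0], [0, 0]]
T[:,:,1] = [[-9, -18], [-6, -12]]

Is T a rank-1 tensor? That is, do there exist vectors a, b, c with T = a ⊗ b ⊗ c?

Yes

The mode-1 fibre T[:,0,1] = [-9, -6] gives a = [3, 2] (primitive direction); the mode-2 fibre T[0,:,1] = [-9, -18] gives b = [1, 2]; then c[k] = T[0,0,k] / (a[0]·b[0]) = [0, -9] / 3 = [0, -3].
Expanding [3, 2] ⊗ [1, 2] ⊗ [0, -3] reproduces all 8 entries of T, so T = [3, 2] ⊗ [1, 2] ⊗ [0, -3] and rank(T) ≤ 1.
Equivalently every frontal slice T[:,:,k] is c[k] times the rank-1 matrix [3, 2] ⊗ [1, 2]. So T has rank 1 (it is nonzero).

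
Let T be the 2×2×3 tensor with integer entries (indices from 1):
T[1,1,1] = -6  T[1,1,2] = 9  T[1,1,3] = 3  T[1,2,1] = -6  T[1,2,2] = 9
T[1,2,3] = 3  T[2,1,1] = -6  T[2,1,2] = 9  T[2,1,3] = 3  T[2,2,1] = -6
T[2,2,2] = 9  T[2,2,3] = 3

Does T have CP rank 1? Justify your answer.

Yes

If T = a (x) b (x) c then every fibre of T is a multiple of the corresponding factor, so read the factors off the fibres through the nonzero entry T[1,1,1] = -6.
The mode-1 fibre T[:,1,1] = [-6, -6] gives a = (1, 1) (primitive direction); the mode-2 fibre T[1,:,1] = [-6, -6] gives b = (1, 1); then c[k] = T[1,1,k] / (a[1]·b[1]) = [-6, 9, 3] / 1 = (-6, 9, 3).
Expanding (1, 1) (x) (1, 1) (x) (-6, 9, 3) reproduces all 12 entries of T, so T = (1, 1) (x) (1, 1) (x) (-6, 9, 3) and rank(T) ≤ 1.
Equivalently every frontal slice T[:,:,k] is c[k] times the rank-1 matrix (1, 1) (x) (1, 1). So T has rank 1 (it is nonzero).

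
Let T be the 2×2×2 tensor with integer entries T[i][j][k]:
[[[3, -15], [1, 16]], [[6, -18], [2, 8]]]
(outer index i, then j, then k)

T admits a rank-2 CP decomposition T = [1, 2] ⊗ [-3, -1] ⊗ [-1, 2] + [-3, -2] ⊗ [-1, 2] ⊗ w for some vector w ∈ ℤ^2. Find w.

w = [0, -3]

Subtract the known terms from T to get the rank-1 residual R = [-3, -2] ⊗ [-1, 2] ⊗ w, so R[i,j,k] = a[i]·b[j]·w[k]. Pick indices with nonzero a[0]·b[0] = (-3)·(-1) = 3. Only the fibre through (0,0,·) is needed: R[0,0,:] = T[0,0,:] − Σₗ aₗ[0]bₗ[0]cₗ = [3, -15] − (1)·(-3)·[-1, 2] = [0, -9]. Then w[k] = R[0,0,k] / 3 for each k, giving w = [0, -9] / 3 = [0, -3].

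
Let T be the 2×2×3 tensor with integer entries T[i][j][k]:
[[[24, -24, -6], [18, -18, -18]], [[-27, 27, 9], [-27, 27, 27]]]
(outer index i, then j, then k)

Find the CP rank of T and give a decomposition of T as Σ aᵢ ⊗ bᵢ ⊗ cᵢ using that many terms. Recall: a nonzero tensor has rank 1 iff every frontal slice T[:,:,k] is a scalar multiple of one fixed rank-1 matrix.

Lower bound: the mode-1 unfolding of T (rows indexed by i, columns by (j,k) = (0,0), (0,1), (0,2), (1,0), (1,1), (1,2)) is [[24, -24, -6, 18, -18, -18], [-27, 27, 9, -27, 27, 27]].
There the 2×2 minor on rows i ∈ {0, 1}, columns (j,k) ∈ {(0,0), (0,2)} is det [[24, -6], [-27, 9]] = 54 ≠ 0, so this unfolding has rank ≥ 2; CP rank is at least every unfolding rank, so rank(T) ≥ 2. (Flattening ranks never certify an upper bound on CP rank; for that we must actually write T with 2 rank-1 terms.)
Upper bound — finding two terms. Write S_k = T[:,:,k] for the frontal slices: S₀ = [[24, 18], [-27, -27]], S₁ = [[-24, -18], [27, 27]], S₂ = [[-6, -18], [9, 27]].
If T = a₁ ⊗ b₁ ⊗ c₁ + a₂ ⊗ b₂ ⊗ c₂ then each S_k = c₁[k]·a₁b₁ᵀ + c₂[k]·a₂b₂ᵀ. S₀ and S₂ are linearly independent, so a₁b₁ᵀ and a₂b₂ᵀ must span the same plane of matrices: they are the rank-1 matrices of the form x·S₀ + y·S₂.
det(x·S₀ + y·S₂) is −162·x² + 162·xy = (-162)·(x − y)(x), vanishing at (x:y) = (1:1) and (0:1).
M₁ = S₀ + S₂ = [[18, 0], [-18, 0]] = 18·[1, -1][1, 0]ᵀ and M₂ = S₂ = [[-6, -18], [9, 27]] = (-3)·[2, -3][1, 3]ᵀ, so take a₁ = [1, -1], b₁ = [1, 0], a₂ = [2, -3], b₂ = [1, 3].
Each slice is an integer combination of E₁ = a₁b₁ᵀ and E₂ = a₂b₂ᵀ: S₀ = 18·E₁ + 3·E₂, S₁ = −18·E₁ − 3·E₂, S₂ = −3·E₂; reading off coefficients, c₁ = [18, -18, 0] and c₂ = [3, -3, -3].
Hence T = [1, -1] ⊗ [1, 0] ⊗ [18, -18, 0] + [2, -3] ⊗ [1, 3] ⊗ [3, -3, -3], so rank(T) ≤ 2.
These bounds meet, so rank(T) = 2.

rank(T) = 2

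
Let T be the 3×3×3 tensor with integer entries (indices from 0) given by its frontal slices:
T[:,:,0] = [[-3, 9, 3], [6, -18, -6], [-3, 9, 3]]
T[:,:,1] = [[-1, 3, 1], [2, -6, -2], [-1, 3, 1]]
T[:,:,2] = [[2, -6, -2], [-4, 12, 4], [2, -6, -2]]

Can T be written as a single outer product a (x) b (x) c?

Yes

If T = a (x) b (x) c then every fibre of T is a multiple of the corresponding factor, so read the factors off the fibres through the nonzero entry T[0,0,0] = -3.
The mode-1 fibre T[:,0,0] = [-3, 6, -3] gives a = [1, -2, 1] (primitive direction); the mode-2 fibre T[0,:,0] = [-3, 9, 3] gives b = [1, -3, -1]; then c[k] = T[0,0,k] / (a[0]·b[0]) = [-3, -1, 2] / 1 = [-3, -1, 2].
Expanding [1, -2, 1] (x) [1, -3, -1] (x) [-3, -1, 2] reproduces all 27 entries of T, so T = [1, -2, 1] (x) [1, -3, -1] (x) [-3, -1, 2] and rank(T) ≤ 1.
Equivalently every frontal slice T[:,:,k] is c[k] times the rank-1 matrix [1, -2, 1] (x) [1, -3, -1]. So T has rank 1 (it is nonzero).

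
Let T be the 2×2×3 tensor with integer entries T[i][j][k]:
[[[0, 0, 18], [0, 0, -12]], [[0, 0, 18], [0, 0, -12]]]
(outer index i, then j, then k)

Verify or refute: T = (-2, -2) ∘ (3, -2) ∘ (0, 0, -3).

Reconstruct entrywise from the claimed factors. For example, T[1,1,0] = 0 and Σₗ aₗ[1]bₗ[1]cₗ[0] = (-2)·(-2)·(0) = 0; checking all 12 entries, every one matches. The claim holds.

Yes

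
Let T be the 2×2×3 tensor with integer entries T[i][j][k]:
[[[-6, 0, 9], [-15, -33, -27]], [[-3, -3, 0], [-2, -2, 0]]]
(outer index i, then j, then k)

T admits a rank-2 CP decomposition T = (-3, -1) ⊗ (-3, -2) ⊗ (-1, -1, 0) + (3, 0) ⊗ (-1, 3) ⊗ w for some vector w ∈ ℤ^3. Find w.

w = (-1, -3, -3)

Subtract the known terms from T to get the rank-1 residual R = (3, 0) ⊗ (-1, 3) ⊗ w, so R[i,j,k] = a[i]·b[j]·w[k]. Pick indices with nonzero a[0]·b[0] = (3)·(-1) = -3. Only the fibre through (0,0,·) is needed: R[0,0,:] = T[0,0,:] − Σₗ aₗ[0]bₗ[0]cₗ = [-6, 0, 9] − (-3)·(-3)·(-1, -1, 0) = [3, 9, 9]. Then w[k] = R[0,0,k] / -3 for each k, giving w = [3, 9, 9] / -3 = (-1, -3, -3).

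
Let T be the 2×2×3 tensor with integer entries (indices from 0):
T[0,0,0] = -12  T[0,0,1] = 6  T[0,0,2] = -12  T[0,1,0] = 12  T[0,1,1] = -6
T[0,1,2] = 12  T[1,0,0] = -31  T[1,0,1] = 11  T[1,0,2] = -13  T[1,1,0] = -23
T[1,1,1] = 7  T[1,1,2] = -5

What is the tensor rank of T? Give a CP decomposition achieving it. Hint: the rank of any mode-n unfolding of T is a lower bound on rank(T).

Lower bound: the mode-3 unfolding of T (rows indexed by k, columns by (i,j) = (0,0), (0,1), (1,0), (1,1)) is [[-12, 12, -31, -23], [6, -6, 11, 7], [-12, 12, -13, -5]].
There the 2×2 minor on rows k ∈ {0, 1}, columns (i,j) ∈ {(0,0), (1,0)} is det [[-12, -31], [6, 11]] = 54 ≠ 0, so this unfolding has rank ≥ 2; CP rank is at least every unfolding rank, so rank(T) ≥ 2. (This is only a lower bound: in general the CP rank may exceed every unfolding rank, so we still need to exhibit 2 rank-1 terms summing to T.)
Upper bound — finding two terms. Write S_k = T[:,:,k] for the frontal slices: S₀ = [[-12, 12], [-31, -23]], S₁ = [[6, -6], [11, 7]], S₂ = [[-12, 12], [-13, -5]].
If T = a₁ (x) b₁ (x) c₁ + a₂ (x) b₂ (x) c₂ then each S_k = c₁[k]·a₁b₁ᵀ + c₂[k]·a₂b₂ᵀ. S₀ and S₁ are linearly independent, so a₁b₁ᵀ and a₂b₂ᵀ must span the same plane of matrices: they are the rank-1 matrices of the form x·S₀ + y·S₁.
det(x·S₀ + y·S₁) is 648·x² − 540·xy + 108·y² = 108·(3·x − y)(2·x − y), vanishing at (x:y) = (1:3) and (1:2).
M₁ = S₀ + 3·S₁ = [[6, -6], [2, -2]] = 2·[3, 1][1, -1]ᵀ and M₂ = S₀ + 2·S₁ = [[0, 0], [-9, -9]] = (-9)·[0, 1][1, 1]ᵀ, so take a₁ = [3, 1], b₁ = [1, -1], a₂ = [0, 1], b₂ = [1, 1].
Each slice is an integer combination of E₁ = a₁b₁ᵀ and E₂ = a₂b₂ᵀ: S₀ = −4·E₁ − 27·E₂, S₁ = 2·E₁ + 9·E₂, S₂ = −4·E₁ − 9·E₂; reading off coefficients, c₁ = [-4, 2, -4] and c₂ = [-27, 9, -9].
Hence T = [3, 1] (x) [1, -1] (x) [-4, 2, -4] + [0, 1] (x) [1, 1] (x) [-27, 9, -9], so rank(T) ≤ 2.
These bounds meet, so rank(T) = 2.

rank(T) = 2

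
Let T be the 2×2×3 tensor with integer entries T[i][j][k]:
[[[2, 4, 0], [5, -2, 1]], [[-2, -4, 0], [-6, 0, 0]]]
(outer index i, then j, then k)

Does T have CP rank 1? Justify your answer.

The mode-3 unfolding of T (rows indexed by k, columns by (i,j) = (0,0), (0,1), (1,0), (1,1)) is [[2, 5, -2, -6], [4, -2, -4, 0], [0, 1, 0, 0]].
There the 3×3 minor on rows k ∈ {0, 1, 2}, columns (i,j) ∈ {(0,0), (0,1), (1,1)} is det [[2, 5, -6], [4, -2, 0], [0, 1, 0]] = -24 ≠ 0, so this unfolding has rank ≥ 3; CP rank is at least every unfolding rank, so rank(T) ≥ 3.
In particular rank(T) ≥ 3 > 1, so T is not rank-1.

No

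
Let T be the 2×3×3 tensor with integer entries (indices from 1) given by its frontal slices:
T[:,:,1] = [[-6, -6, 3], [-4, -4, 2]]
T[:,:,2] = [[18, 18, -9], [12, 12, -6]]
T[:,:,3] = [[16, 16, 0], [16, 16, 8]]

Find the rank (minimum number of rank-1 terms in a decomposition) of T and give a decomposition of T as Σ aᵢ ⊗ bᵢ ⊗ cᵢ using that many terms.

Lower bound: the mode-3 unfolding of T (rows indexed by k, columns by (i,j) = (1,1), (1,2), (1,3), (2,1), (2,2), (2,3)) is [[-6, -6, 3, -4, -4, 2], [18, 18, -9, 12, 12, -6], [16, 16, 0, 16, 16, 8]].
There the 2×2 minor on rows k ∈ {1, 3}, columns (i,j) ∈ {(1,1), (1,3)} is det [[-6, 3], [16, 0]] = -48 ≠ 0, so this unfolding has rank ≥ 2; CP rank is at least every unfolding rank, so rank(T) ≥ 2. (Flattening ranks never certify an upper bound on CP rank; for that we must actually write T with 2 rank-1 terms.)
Upper bound — finding two terms. Write S_k = T[:,:,k] for the frontal slices: S₁ = [[-6, -6, 3], [-4, -4, 2]], S₂ = [[18, 18, -9], [12, 12, -6]], S₃ = [[16, 16, 0], [16, 16, 8]].
If T = a₁ ⊗ b₁ ⊗ c₁ + a₂ ⊗ b₂ ⊗ c₂ then each S_k = c₁[k]·a₁b₁ᵀ + c₂[k]·a₂b₂ᵀ. S₁ and S₃ are linearly independent, so a₁b₁ᵀ and a₂b₂ᵀ must span the same plane of matrices: they are the rank-1 matrices of the form x·S₁ + y·S₃.
The 2×2 minor of x·S₁ + y·S₃ on rows {1,2}, columns {1,3} is −64·xy + 128·y² = (-64)·(x − 2·y)(y), vanishing at (x:y) = (2:1) and (1:0).
M₁ = 2·S₁ + S₃ = [[4, 4, 6], [8, 8, 12]] = 2·(1, 2)(2, 2, 3)ᵀ and M₂ = S₁ = [[-6, -6, 3], [-4, -4, 2]] = −(3, 2)(2, 2, -1)ᵀ, so take a₁ = (1, 2), b₁ = (2, 2, 3), a₂ = (3, 2), b₂ = (2, 2, -1).
Each slice is an integer combination of E₁ = a₁b₁ᵀ and E₂ = a₂b₂ᵀ: S₁ = −E₂, S₂ = 3·E₂, S₃ = 2·E₁ + 2·E₂; reading off coefficients, c₁ = (0, 0, 2) and c₂ = (-1, 3, 2).
Hence T = (1, 2) ⊗ (2, 2, 3) ⊗ (0, 0, 2) + (3, 2) ⊗ (2, 2, -1) ⊗ (-1, 3, 2), so rank(T) ≤ 2.
These bounds meet, so rank(T) = 2.

rank(T) = 2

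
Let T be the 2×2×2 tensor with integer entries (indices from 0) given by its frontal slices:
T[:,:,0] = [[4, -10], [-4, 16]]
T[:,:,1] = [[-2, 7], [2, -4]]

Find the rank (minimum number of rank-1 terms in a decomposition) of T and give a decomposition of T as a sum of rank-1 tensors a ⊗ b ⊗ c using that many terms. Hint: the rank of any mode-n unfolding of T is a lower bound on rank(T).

rank(T) = 2

Lower bound: in the mode-2 unfolding of T (rows indexed by j, columns by (i,k)) the 2×2 minor on rows j ∈ {0, 1}, columns (i,k) ∈ {(0,0), (0,1)} is det [[4, -2], [-10, 7]] = 8 ≠ 0, so that unfolding has rank ≥ 2 and hence rank(T) ≥ 2 (CP rank is at least every unfolding rank, though it can be larger).
Upper bound: with S_k = T[:,:,k], the two rank-1 terms a₁b₁ᵀ, a₂b₂ᵀ are the rank-1 members of the pencil x·S₀ + y·S₁.
det(x·S₀ + y·S₁) is 24·x² − 6·y² = 6·(2·x − y)(2·x + y), vanishing at (x:y) = (1:2) and (1:-2).
M₁ = S₀ + 2·S₁ = [[0, 4], [0, 8]] = 4·[1, 2][0, 1]ᵀ and M₂ = S₀ − 2·S₁ = [[8, -24], [-8, 24]] = 8·[1, -1][1, -3]ᵀ, so take a₁ = [1, 2], b₁ = [0, 1], a₂ = [1, -1], b₂ = [1, -3].
Each slice is an integer combination of E₁ = a₁b₁ᵀ and E₂ = a₂b₂ᵀ: S₀ = 2·E₁ + 4·E₂, S₁ = E₁ − 2·E₂; reading off coefficients, c₁ = [2, 1] and c₂ = [4, -2].
Hence T = [1, 2] ⊗ [0, 1] ⊗ [2, 1] + [1, -1] ⊗ [1, -3] ⊗ [4, -2], so rank(T) ≤ 2.
These bounds meet, so rank(T) = 2.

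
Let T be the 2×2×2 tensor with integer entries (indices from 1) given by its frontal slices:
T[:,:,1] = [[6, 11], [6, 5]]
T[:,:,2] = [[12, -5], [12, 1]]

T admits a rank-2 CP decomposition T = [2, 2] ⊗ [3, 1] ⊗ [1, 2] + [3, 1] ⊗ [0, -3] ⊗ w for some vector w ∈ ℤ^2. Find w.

w = [-1, 1]

Subtract the known terms from T to get the rank-1 residual R = [3, 1] ⊗ [0, -3] ⊗ w, so R[i,j,k] = a[i]·b[j]·w[k]. Pick indices with nonzero a[1]·b[2] = (3)·(-3) = -9. Only the fibre through (1,2,·) is needed: R[1,2,:] = T[1,2,:] − Σₗ aₗ[1]bₗ[2]cₗ = [11, -5] − (2)·(1)·[1, 2] = [9, -9]. Then w[k] = R[1,2,k] / -9 for each k, giving w = [9, -9] / -9 = [-1, 1].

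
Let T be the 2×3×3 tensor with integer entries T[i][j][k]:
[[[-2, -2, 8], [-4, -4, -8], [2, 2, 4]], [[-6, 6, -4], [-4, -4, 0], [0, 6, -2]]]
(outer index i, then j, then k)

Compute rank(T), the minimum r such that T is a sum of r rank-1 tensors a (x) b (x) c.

Lower bound: the mode-2 unfolding of T (rows indexed by j, columns by (i,k) = (0,0), (0,1), (0,2), (1,0), (1,1), (1,2)) is [[-2, -2, 8, -6, 6, -4], [-4, -4, -8, -4, -4, 0], [2, 2, 4, 0, 6, -2]].
There the 3×3 minor on rows j ∈ {0, 1, 2}, columns (i,k) ∈ {(0,0), (0,2), (1,0)} is det [[-2, 8, -6], [-4, -8, -4], [2, 4, 0]] = -96 ≠ 0, so this unfolding has rank ≥ 3; CP rank is at least every unfolding rank, so rank(T) ≥ 3. (This is only a lower bound: in general the CP rank may exceed every unfolding rank, so we still need to exhibit 3 rank-1 terms summing to T.)
Upper bound: T is a sum of 3 rank-1 terms, T = (0, 1) (x) (2, 0, 1) (x) (-2, 4, -2) + (1, 0) (x) (2, -2, 1) (x) (0, 0, 4) + (1, 1) (x) (1, 2, -1) (x) (-2, -2, 0) (one valid choice — decompositions are not unique — normalised so each a, b is primitive with positive first nonzero entry; check it by expanding all entries), so rank(T) ≤ 3.
These bounds meet, so rank(T) = 3.

3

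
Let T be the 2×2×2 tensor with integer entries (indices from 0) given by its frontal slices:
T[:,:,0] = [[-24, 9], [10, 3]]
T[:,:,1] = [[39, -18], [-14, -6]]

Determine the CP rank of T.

Lower bound: the mode-3 unfolding of T (rows indexed by k, columns by (i,j) = (0,0), (0,1), (1,0), (1,1)) is [[-24, 9, 10, 3], [39, -18, -14, -6]].
There the 2×2 minor on rows k ∈ {0, 1}, columns (i,j) ∈ {(0,0), (0,1)} is det [[-24, 9], [39, -18]] = 81 ≠ 0, so this unfolding has rank ≥ 2; CP rank is at least every unfolding rank, so rank(T) ≥ 2. (This is only a lower bound: in general the CP rank may exceed every unfolding rank, so we still need to exhibit 2 rank-1 terms summing to T.)
Upper bound — finding two terms. Write S_k = T[:,:,k] for the frontal slices: S₀ = [[-24, 9], [10, 3]], S₁ = [[39, -18], [-14, -6]].
If T = a₁ ⊗ b₁ ⊗ c₁ + a₂ ⊗ b₂ ⊗ c₂ then each S_k = c₁[k]·a₁b₁ᵀ + c₂[k]·a₂b₂ᵀ. S₀ and S₁ are linearly independent, so a₁b₁ᵀ and a₂b₂ᵀ must span the same plane of matrices: they are the rank-1 matrices of the form x·S₀ + y·S₁.
det(x·S₀ + y·S₁) is −162·x² + 567·xy − 486·y² = (-81)·(2·x − 3·y)(x − 2·y), vanishing at (x:y) = (3:2) and (2:1).
M₁ = 3·S₀ + 2·S₁ = [[6, -9], [2, -3]] = [3, 1][2, -3]ᵀ and M₂ = 2·S₀ + S₁ = [[-9, 0], [6, 0]] = (-3)·[3, -2][1, 0]ᵀ, so take a₁ = [3, 1], b₁ = [2, -3], a₂ = [3, -2], b₂ = [1, 0].
Each slice is an integer combination of E₁ = a₁b₁ᵀ and E₂ = a₂b₂ᵀ: S₀ = −E₁ − 6·E₂, S₁ = 2·E₁ + 9·E₂; reading off coefficients, c₁ = [-1, 2] and c₂ = [-6, 9].
Hence T = [3, 1] ⊗ [2, -3] ⊗ [-1, 2] + [3, -2] ⊗ [1, 0] ⊗ [-6, 9], so rank(T) ≤ 2.
These bounds meet, so rank(T) = 2.

2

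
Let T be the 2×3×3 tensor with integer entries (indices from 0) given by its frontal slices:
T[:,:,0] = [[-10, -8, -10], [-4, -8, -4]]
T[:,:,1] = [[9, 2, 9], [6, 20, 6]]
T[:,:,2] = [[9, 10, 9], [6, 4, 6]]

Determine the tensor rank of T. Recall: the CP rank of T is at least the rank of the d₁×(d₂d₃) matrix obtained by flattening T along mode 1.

3

Lower bound: the mode-3 unfolding of T (rows indexed by k, columns by (i,j) = (0,0), (0,1), (0,2), (1,0), (1,1), (1,2)) is [[-10, -8, -10, -4, -8, -4], [9, 2, 9, 6, 20, 6], [9, 10, 9, 6, 4, 6]].
There the 3×3 minor on rows k ∈ {0, 1, 2}, columns (i,j) ∈ {(0,0), (0,1), (1,0)} is det [[-10, -8, -4], [9, 2, 6], [9, 10, 6]] = 192 ≠ 0, so this unfolding has rank ≥ 3; CP rank is at least every unfolding rank, so rank(T) ≥ 3. (Flattening ranks never certify an upper bound on CP rank; for that we must actually write T with 3 rank-1 terms.)
Upper bound: T is a sum of 3 rank-1 terms, T = (1, -2) ⊗ (1, -2, 1) ⊗ (-1, 2, 0) + (1, -2) ⊗ (1, 2, 1) ⊗ (-1, -1, 1) + (1, 1) ⊗ (1, 1, 1) ⊗ (-8, 8, 8) (one valid choice — decompositions are not unique — normalised so each a, b is primitive with positive first nonzero entry; check it by expanding all entries), so rank(T) ≤ 3.
These bounds meet, so rank(T) = 3.
Check entry T[0,0,2] = 9: (1)·(1)·(0) + (1)·(1)·(1) + (1)·(1)·(8) = 9.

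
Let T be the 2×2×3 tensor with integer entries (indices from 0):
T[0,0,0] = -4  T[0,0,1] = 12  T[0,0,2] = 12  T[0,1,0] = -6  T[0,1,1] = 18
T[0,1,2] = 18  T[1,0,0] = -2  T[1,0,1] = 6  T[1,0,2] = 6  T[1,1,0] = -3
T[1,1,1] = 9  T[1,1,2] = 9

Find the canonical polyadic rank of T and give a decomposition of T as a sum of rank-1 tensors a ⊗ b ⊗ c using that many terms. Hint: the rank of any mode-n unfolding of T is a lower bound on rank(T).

Lower bound: T ≠ 0 (e.g. T[0,0,0] = -4), so rank(T) ≥ 1.
Upper bound: the mode-1 fibre T[:,0,0] = [-4, -2] gives a = (2, 1) (primitive direction); the mode-2 fibre T[0,:,0] = [-4, -6] gives b = (2, 3); then c[k] = T[0,0,k] / (a[0]·b[0]) = [-4, 12, 12] / 4 = (-1, 3, 3).
Expanding (2, 1) ⊗ (2, 3) ⊗ (-1, 3, 3) reproduces all 12 entries of T, so T = (2, 1) ⊗ (2, 3) ⊗ (-1, 3, 3) and rank(T) ≤ 1.
These bounds meet, so rank(T) = 1.

rank(T) = 1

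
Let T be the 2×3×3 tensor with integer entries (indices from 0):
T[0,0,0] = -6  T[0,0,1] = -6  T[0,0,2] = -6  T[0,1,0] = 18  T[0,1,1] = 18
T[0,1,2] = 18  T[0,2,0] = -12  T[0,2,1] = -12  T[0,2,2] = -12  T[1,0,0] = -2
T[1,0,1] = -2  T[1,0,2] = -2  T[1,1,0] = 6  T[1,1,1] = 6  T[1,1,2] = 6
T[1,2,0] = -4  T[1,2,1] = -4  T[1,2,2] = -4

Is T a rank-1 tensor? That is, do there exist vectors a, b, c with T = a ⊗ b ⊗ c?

Yes

If T = a ⊗ b ⊗ c then every fibre of T is a multiple of the corresponding factor, so read the factors off the fibres through the nonzero entry T[0,0,0] = -6.
The mode-1 fibre T[:,0,0] = [-6, -2] gives a = [3, 1] (primitive direction); the mode-2 fibre T[0,:,0] = [-6, 18, -12] gives b = [1, -3, 2]; then c[k] = T[0,0,k] / (a[0]·b[0]) = [-6, -6, -6] / 3 = [-2, -2, -2].
Expanding [3, 1] ⊗ [1, -3, 2] ⊗ [-2, -2, -2] reproduces all 18 entries of T, so T = [3, 1] ⊗ [1, -3, 2] ⊗ [-2, -2, -2] and rank(T) ≤ 1.
Equivalently every frontal slice T[:,:,k] is c[k] times the rank-1 matrix [3, 1] ⊗ [1, -3, 2]. So T has rank 1 (it is nonzero).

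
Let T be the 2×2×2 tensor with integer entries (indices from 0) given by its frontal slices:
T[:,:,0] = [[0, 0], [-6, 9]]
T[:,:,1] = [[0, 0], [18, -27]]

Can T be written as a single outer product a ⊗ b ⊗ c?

The mode-1 fibre T[:,0,0] = [0, -6] gives a = [0, 1] (primitive direction); the mode-2 fibre T[1,:,0] = [-6, 9] gives b = [2, -3]; then c[k] = T[1,0,k] / (a[1]·b[0]) = [-6, 18] / 2 = [-3, 9].
Expanding [0, 1] ⊗ [2, -3] ⊗ [-3, 9] reproduces all 8 entries of T, so T = [0, 1] ⊗ [2, -3] ⊗ [-3, 9] and rank(T) ≤ 1.
Equivalently every frontal slice T[:,:,k] is c[k] times the rank-1 matrix [0, 1] ⊗ [2, -3]. So T has rank 1 (it is nonzero).

Yes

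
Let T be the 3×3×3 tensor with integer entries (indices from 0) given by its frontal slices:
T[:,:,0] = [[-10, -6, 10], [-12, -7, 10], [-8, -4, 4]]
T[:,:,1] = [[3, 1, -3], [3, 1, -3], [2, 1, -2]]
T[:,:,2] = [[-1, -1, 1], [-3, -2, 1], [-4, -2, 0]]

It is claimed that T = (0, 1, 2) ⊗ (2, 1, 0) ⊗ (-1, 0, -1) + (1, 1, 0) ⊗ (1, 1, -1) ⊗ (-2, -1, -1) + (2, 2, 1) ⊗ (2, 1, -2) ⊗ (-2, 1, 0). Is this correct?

Yes

Reconstruct entrywise from the claimed factors. For example, T[2,0,2] = -4 and Σₗ aₗ[2]bₗ[0]cₗ[2] = (2)·(2)·(-1) + (0)·(1)·(-1) + (1)·(2)·(0) = -4; checking all 27 entries, every one matches. The claim holds.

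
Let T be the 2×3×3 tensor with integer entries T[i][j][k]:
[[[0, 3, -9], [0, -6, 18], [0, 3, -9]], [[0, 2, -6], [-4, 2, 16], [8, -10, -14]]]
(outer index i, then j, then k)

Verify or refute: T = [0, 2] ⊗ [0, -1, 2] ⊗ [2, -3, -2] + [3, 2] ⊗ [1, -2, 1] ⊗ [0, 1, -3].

Reconstruct entrywise from the claimed factors. For example, T[1,1,0] = -4 and Σₗ aₗ[1]bₗ[1]cₗ[0] = (2)·(-1)·(2) + (2)·(-2)·(0) = -4; checking all 18 entries, every one matches. The claim holds.

Yes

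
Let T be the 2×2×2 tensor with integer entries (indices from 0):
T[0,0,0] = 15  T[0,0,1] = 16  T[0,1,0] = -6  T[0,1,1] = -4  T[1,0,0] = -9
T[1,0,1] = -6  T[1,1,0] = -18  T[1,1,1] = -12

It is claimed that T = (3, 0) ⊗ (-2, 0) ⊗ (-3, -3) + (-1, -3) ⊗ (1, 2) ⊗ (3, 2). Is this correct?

Reconstruct entrywise from the claimed factors. For example, T[1,0,0] = -9 and Σₗ aₗ[1]bₗ[0]cₗ[0] = (0)·(-2)·(-3) + (-3)·(1)·(3) = -9; checking all 8 entries, every one matches. The claim holds.

Yes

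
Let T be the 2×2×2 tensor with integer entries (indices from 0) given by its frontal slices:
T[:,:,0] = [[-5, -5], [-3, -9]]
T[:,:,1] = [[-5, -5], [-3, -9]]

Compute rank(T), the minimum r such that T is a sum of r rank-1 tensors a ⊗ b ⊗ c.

2

Lower bound: the mode-1 unfolding of T (rows indexed by i, columns by (j,k) = (0,0), (0,1), (1,0), (1,1)) is [[-5, -5, -5, -5], [-3, -3, -9, -9]].
There the 2×2 minor on rows i ∈ {0, 1}, columns (j,k) ∈ {(0,0), (1,0)} is det [[-5, -5], [-3, -9]] = 30 ≠ 0, so this unfolding has rank ≥ 2; CP rank is at least every unfolding rank, so rank(T) ≥ 2. (Flattening ranks never certify an upper bound on CP rank; for that we must actually write T with 2 rank-1 terms.)
Upper bound — finding two terms. Every mode-3 slice of T is a multiple of one matrix: T[:,:,k] = c[k]·M with c = [1, 1] and M = [[-5, -5], [-3, -9]] (rows indexed by i, columns by j). So it suffices to write M as a sum of two rank-1 matrices.
Splitting M by its rows (i = 0, 1), M = [1, 0][-5, -5]ᵀ + [0, 1][-3, -9]ᵀ.
Hence T = [1, 0] ⊗ [-5, -5] ⊗ [1, 1] + [0, 1] ⊗ [-3, -9] ⊗ [1, 1], so rank(T) ≤ 2.
These bounds meet, so rank(T) = 2.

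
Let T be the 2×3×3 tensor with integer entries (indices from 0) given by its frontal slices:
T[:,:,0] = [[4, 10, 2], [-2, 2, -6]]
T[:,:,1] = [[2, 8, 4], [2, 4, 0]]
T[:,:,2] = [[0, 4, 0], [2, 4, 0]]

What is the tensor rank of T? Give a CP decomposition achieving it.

Lower bound: in the mode-3 unfolding of T (rows indexed by k, columns by (i,j)) the 3×3 minor on rows k ∈ {0, 1, 2}, columns (i,j) ∈ {(0,0), (0,1), (0,2)} is det [[4, 10, 2], [2, 8, 4], [0, 4, 0]] = -48 ≠ 0, so that unfolding has rank ≥ 3 and hence rank(T) ≥ 3 (CP rank is at least every unfolding rank, though it can be larger).
Upper bound: T is a sum of 3 rank-1 terms, T = [1, -1] ⊗ [1, 1, 1] ⊗ [2, -2, -2] + [1, 0] ⊗ [1, 2, 2] ⊗ [2, 4, 2] + [1, 1] ⊗ [0, 1, -1] ⊗ [4, 2, 2] (written with every a and b primitive with positive leading entry and the scale carried by c; CP decompositions are not unique, and this one is verified by expanding entrywise), so rank(T) ≤ 3.
These bounds meet, so rank(T) = 3.

rank(T) = 3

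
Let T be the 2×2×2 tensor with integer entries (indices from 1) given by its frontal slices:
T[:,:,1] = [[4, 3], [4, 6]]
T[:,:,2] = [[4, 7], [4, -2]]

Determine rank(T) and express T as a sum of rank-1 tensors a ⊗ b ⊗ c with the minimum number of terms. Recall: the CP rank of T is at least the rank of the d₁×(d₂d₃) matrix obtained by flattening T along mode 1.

rank(T) = 2

Lower bound: the mode-1 unfolding of T (rows indexed by i, columns by (j,k) = (1,1), (1,2), (2,1), (2,2)) is [[4, 4, 3, 7], [4, 4, 6, -2]].
There the 2×2 minor on rows i ∈ {1, 2}, columns (j,k) ∈ {(1,1), (2,1)} is det [[4, 3], [4, 6]] = 12 ≠ 0, so this unfolding has rank ≥ 2; CP rank is at least every unfolding rank, so rank(T) ≥ 2. (Flattening ranks never certify an upper bound on CP rank; for that we must actually write T with 2 rank-1 terms.)
Upper bound — finding two terms. Write S_k = T[:,:,k] for the frontal slices: S₁ = [[4, 3], [4, 6]], S₂ = [[4, 7], [4, -2]].
If T = a₁ ⊗ b₁ ⊗ c₁ + a₂ ⊗ b₂ ⊗ c₂ then each S_k = c₁[k]·a₁b₁ᵀ + c₂[k]·a₂b₂ᵀ. S₁ and S₂ are linearly independent, so a₁b₁ᵀ and a₂b₂ᵀ must span the same plane of matrices: they are the rank-1 matrices of the form x·S₁ + y·S₂.
det(x·S₁ + y·S₂) is 12·x² − 24·xy − 36·y² = 12·(x − 3·y)(x + y), vanishing at (x:y) = (3:1) and (1:-1).
M₁ = 3·S₁ + S₂ = [[16, 16], [16, 16]] = 16·[1, 1][1, 1]ᵀ and M₂ = S₁ − S₂ = [[0, -4], [0, 8]] = (-4)·[1, -2][0, 1]ᵀ, so take a₁ = [1, 1], b₁ = [1, 1], a₂ = [1, -2], b₂ = [0, 1].
Each slice is an integer combination of E₁ = a₁b₁ᵀ and E₂ = a₂b₂ᵀ: S₁ = 4·E₁ − E₂, S₂ = 4·E₁ + 3·E₂; reading off coefficients, c₁ = [4, 4] and c₂ = [-1, 3].
Hence T = [1, 1] ⊗ [1, 1] ⊗ [4, 4] + [1, -2] ⊗ [0, 1] ⊗ [-1, 3], so rank(T) ≤ 2.
These bounds meet, so rank(T) = 2.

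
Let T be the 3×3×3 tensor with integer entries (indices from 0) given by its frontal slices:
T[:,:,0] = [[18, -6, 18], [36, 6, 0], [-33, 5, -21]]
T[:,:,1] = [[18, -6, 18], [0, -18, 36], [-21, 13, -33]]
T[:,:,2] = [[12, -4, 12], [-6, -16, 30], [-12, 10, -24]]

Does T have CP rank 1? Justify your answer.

No

The mode-1 unfolding of T (rows indexed by i, columns by (j,k) = (0,0), (0,1), (0,2), (1,0), (1,1), (1,2), (2,0), (2,1), (2,2)) is [[18, 18, 12, -6, -6, -4, 18, 18, 12], [36, 0, -6, 6, -18, -16, 0, 36, 30], [-33, -21, -12, 5, 13, 10, -21, -33, -24]].
There the 2×2 minor on rows i ∈ {0, 1}, columns (j,k) ∈ {(0,0), (0,1)} is det [[18, 18], [36, 0]] = -648 ≠ 0, so this unfolding has rank ≥ 2; CP rank is at least every unfolding rank, so rank(T) ≥ 2.
In particular rank(T) ≥ 2 > 1, so T is not rank-1.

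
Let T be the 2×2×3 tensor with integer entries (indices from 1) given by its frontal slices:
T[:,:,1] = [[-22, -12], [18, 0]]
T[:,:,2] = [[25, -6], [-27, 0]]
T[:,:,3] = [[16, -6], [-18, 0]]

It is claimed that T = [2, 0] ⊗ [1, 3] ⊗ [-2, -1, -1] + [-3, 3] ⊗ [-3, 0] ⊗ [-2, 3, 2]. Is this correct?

Yes

Reconstruct entrywise from the claimed factors. For example, T[2,1,1] = 18 and Σₗ aₗ[2]bₗ[1]cₗ[1] = (0)·(1)·(-2) + (3)·(-3)·(-2) = 18; checking all 12 entries, every one matches. The claim holds.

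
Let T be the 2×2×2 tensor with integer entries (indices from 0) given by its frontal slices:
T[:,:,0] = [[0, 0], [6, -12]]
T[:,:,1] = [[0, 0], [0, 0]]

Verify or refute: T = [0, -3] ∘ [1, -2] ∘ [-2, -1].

Reconstruct entry (1,0,1) from the claimed factors: Σₗ aₗ[1]bₗ[0]cₗ[1] = (-3)·(1)·(-1) = 3, but T[1,0,1] = 0. The claim is false.

No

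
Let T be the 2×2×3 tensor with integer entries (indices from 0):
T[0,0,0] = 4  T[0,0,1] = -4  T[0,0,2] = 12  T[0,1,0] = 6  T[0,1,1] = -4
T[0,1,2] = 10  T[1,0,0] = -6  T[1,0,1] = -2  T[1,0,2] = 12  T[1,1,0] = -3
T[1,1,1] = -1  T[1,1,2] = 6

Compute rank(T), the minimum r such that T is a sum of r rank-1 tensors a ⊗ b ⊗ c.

Lower bound: the mode-3 unfolding of T (rows indexed by k, columns by (i,j) = (0,0), (0,1), (1,0), (1,1)) is [[4, 6, -6, -3], [-4, -4, -2, -1], [12, 10, 12, 6]].
There the 3×3 minor on rows k ∈ {0, 1, 2}, columns (i,j) ∈ {(0,0), (0,1), (1,0)} is det [[4, 6, -6], [-4, -4, -2], [12, 10, 12]] = -16 ≠ 0, so this unfolding has rank ≥ 3; CP rank is at least every unfolding rank, so rank(T) ≥ 3. (Unfolding ranks only ever bound the CP rank from below — rank(T) can be strictly larger than all of them — so the matching upper bound has to come from an explicit 3-term decomposition.)
Upper bound: T is a sum of 3 rank-1 terms, T = [0, 1] ⊗ [2, 1] ⊗ [1, -1, 2] + [1, 0] ⊗ [1, 1] ⊗ [8, -4, 8] + [1, 2] ⊗ [2, 1] ⊗ [-2, 0, 2] (one valid choice — decompositions are not unique — normalised so each a, b is primitive with positive first nonzero entry; check it by expanding all entries), so rank(T) ≤ 3.
These bounds meet, so rank(T) = 3.

3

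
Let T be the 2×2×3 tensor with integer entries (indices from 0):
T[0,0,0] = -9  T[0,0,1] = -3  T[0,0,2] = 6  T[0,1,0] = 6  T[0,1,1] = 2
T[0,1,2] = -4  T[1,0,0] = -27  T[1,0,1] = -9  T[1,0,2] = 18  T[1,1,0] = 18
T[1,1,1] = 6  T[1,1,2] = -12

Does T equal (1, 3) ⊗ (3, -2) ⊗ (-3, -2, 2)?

No

Reconstruct entry (0,0,1) from the claimed factors: Σₗ aₗ[0]bₗ[0]cₗ[1] = (1)·(3)·(-2) = -6, but T[0,0,1] = -3. The claim is false.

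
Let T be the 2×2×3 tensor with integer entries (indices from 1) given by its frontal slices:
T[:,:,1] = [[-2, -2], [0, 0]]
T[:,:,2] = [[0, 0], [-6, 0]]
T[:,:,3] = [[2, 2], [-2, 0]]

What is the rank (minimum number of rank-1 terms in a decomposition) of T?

Lower bound: the mode-2 unfolding of T (rows indexed by j, columns by (i,k) = (1,1), (1,2), (1,3), (2,1), (2,2), (2,3)) is [[-2, 0, 2, 0, -6, -2], [-2, 0, 2, 0, 0, 0]].
There the 2×2 minor on rows j ∈ {1, 2}, columns (i,k) ∈ {(1,1), (2,2)} is det [[-2, -6], [-2, 0]] = -12 ≠ 0, so this unfolding has rank ≥ 2; CP rank is at least every unfolding rank, so rank(T) ≥ 2. (Unfolding ranks only ever bound the CP rank from below — rank(T) can be strictly larger than all of them — so the matching upper bound has to come from an explicit 2-term decomposition.)
Upper bound — finding two terms. Write S_k = T[:,:,k] for the frontal slices: S₁ = [[-2, -2], [0, 0]], S₂ = [[0, 0], [-6, 0]], S₃ = [[2, 2], [-2, 0]].
If T = a₁ ⊗ b₁ ⊗ c₁ + a₂ ⊗ b₂ ⊗ c₂ then each S_k = c₁[k]·a₁b₁ᵀ + c₂[k]·a₂b₂ᵀ. S₁ and S₂ are linearly independent, so a₁b₁ᵀ and a₂b₂ᵀ must span the same plane of matrices: they are the rank-1 matrices of the form x·S₁ + y·S₂.
det(x·S₁ + y·S₂) is −12·xy = (-12)·(y)(x), vanishing at (x:y) = (1:0) and (0:1).
M₁ = S₁ = [[-2, -2], [0, 0]] = (-2)·[1, 0][1, 1]ᵀ and M₂ = S₂ = [[0, 0], [-6, 0]] = (-6)·[0, 1][1, 0]ᵀ, so take a₁ = [1, 0], b₁ = [1, 1], a₂ = [0, 1], b₂ = [1, 0].
Each slice is an integer combination of E₁ = a₁b₁ᵀ and E₂ = a₂b₂ᵀ: S₁ = −2·E₁, S₂ = −6·E₂, S₃ = 2·E₁ − 2·E₂; reading off coefficients, c₁ = [-2, 0, 2] and c₂ = [0, -6, -2].
Hence T = [1, 0] ⊗ [1, 1] ⊗ [-2, 0, 2] + [0, 1] ⊗ [1, 0] ⊗ [0, -6, -2], so rank(T) ≤ 2.
These bounds meet, so rank(T) = 2.

2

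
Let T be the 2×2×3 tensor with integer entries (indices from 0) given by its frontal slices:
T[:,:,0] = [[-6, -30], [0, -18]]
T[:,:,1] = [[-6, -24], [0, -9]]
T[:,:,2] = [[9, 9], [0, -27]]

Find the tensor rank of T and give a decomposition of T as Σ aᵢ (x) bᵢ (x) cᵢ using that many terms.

rank(T) = 2

Lower bound: the mode-2 unfolding of T (rows indexed by j, columns by (i,k) = (0,0), (0,1), (0,2), (1,0), (1,1), (1,2)) is [[-6, -6, 9, 0, 0, 0], [-30, -24, 9, -18, -9, -27]].
There the 2×2 minor on rows j ∈ {0, 1}, columns (i,k) ∈ {(0,0), (0,1)} is det [[-6, -6], [-30, -24]] = -36 ≠ 0, so this unfolding has rank ≥ 2; CP rank is at least every unfolding rank, so rank(T) ≥ 2. (This is only a lower bound: in general the CP rank may exceed every unfolding rank, so we still need to exhibit 2 rank-1 terms summing to T.)
Upper bound — finding two terms. Write S_k = T[:,:,k] for the frontal slices: S₀ = [[-6, -30], [0, -18]], S₁ = [[-6, -24], [0, -9]], S₂ = [[9, 9], [0, -27]].
If T = a₁ (x) b₁ (x) c₁ + a₂ (x) b₂ (x) c₂ then each S_k = c₁[k]·a₁b₁ᵀ + c₂[k]·a₂b₂ᵀ. S₀ and S₁ are linearly independent, so a₁b₁ᵀ and a₂b₂ᵀ must span the same plane of matrices: they are the rank-1 matrices of the form x·S₀ + y·S₁.
det(x·S₀ + y·S₁) is 108·x² + 162·xy + 54·y² = 54·(x + y)(2·x + y), vanishing at (x:y) = (1:-1) and (1:-2).
M₁ = S₀ − S₁ = [[0, -6], [0, -9]] = (-3)·[2, 3][0, 1]ᵀ and M₂ = S₀ − 2·S₁ = [[6, 18], [0, 0]] = 6·[1, 0][1, 3]ᵀ, so take a₁ = [2, 3], b₁ = [0, 1], a₂ = [1, 0], b₂ = [1, 3].
Each slice is an integer combination of E₁ = a₁b₁ᵀ and E₂ = a₂b₂ᵀ: S₀ = −6·E₁ − 6·E₂, S₁ = −3·E₁ − 6·E₂, S₂ = −9·E₁ + 9·E₂; reading off coefficients, c₁ = [-6, -3, -9] and c₂ = [-6, -6, 9].
Hence T = [2, 3] (x) [0, 1] (x) [-6, -3, -9] + [1, 0] (x) [1, 3] (x) [-6, -6, 9], so rank(T) ≤ 2.
These bounds meet, so rank(T) = 2.
Check entry T[0,1,1] = -24: (2)·(1)·(-3) + (1)·(3)·(-6) = -24.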